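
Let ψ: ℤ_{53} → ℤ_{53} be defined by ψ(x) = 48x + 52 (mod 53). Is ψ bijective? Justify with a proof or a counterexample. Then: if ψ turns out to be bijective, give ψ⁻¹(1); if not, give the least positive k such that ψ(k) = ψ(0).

42

Recall that ψ is injective when ψ(s) = ψ(t) forces s = t.
Suppose ψ(s) = ψ(t) in ℤ_{53}. Then 48s + 52 ≡ 48t + 52 (mod 53), thus 48(s − t) ≡ 0 (mod 53).
Since gcd(48, 53) = 1, 48 is invertible modulo 53, thus s − t ≡ 0 (mod 53), i.e. s = t.
We now compute 48⁻¹ mod 53 explicitly. Euclid's algorithm: 53 = 1·48 + 5, 48 = 9·5 + 3, 5 = 1·3 + 2, 3 = 1·2 + 1; back-substituting gives 1 = 21·48 − 19·53, so 48⁻¹ ≡ 21 (mod 53).
For any y ∈ ℤ_{53}, x = 21(y − 52) mod 53 satisfies ψ(x) = 48·21(y − 52) + 52 ≡ y (since 48·21 ≡ 1 mod 53). So every y has a preimage.
So ψ is bijective.
Since ψ is bijective, we compute ψ⁻¹(1): solve 48x + 52 ≡ 1 (mod 53), i.e. 48x ≡ 2 (mod 53).
Multiplying by 48⁻¹ = 21 gives x ≡ 21·2 = 42 ≡ 42 (mod 53).
Check: ψ(42) = 48·42 + 52 = 2068 = 39·53 + 1 ≡ 1 (mod 53).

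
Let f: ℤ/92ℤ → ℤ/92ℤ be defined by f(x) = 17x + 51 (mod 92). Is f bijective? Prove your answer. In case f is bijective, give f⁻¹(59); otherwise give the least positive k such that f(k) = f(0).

By definition, f is injective when f(a) = f(b) forces a = b.
Suppose f(a) = f(b) in ℤ/92ℤ. Then 17a + 51 ≡ 17b + 51 (mod 92), hence 17(a − b) ≡ 0 (mod 92).
Since gcd(17, 92) = 1, 17 is invertible modulo 92, hence a − b ≡ 0 (mod 92), i.e. a = b.
We now compute 17⁻¹ mod 92 explicitly. Euclid's algorithm: 92 = 5·17 + 7, 17 = 2·7 + 3, 7 = 2·3 + 1; back-substituting gives 1 = 65·17 − 12·92, so 17⁻¹ ≡ 65 (mod 92).
For any y ∈ ℤ/92ℤ, x = 65(y − 51) mod 92 satisfies f(x) = 17·65(y − 51) + 51 ≡ y (since 17·65 ≡ 1 mod 92). So every y has a preimage.
Thus f is bijective.
Since f is bijective, we find f⁻¹(59): we need 17x ≡ 59 − 51 ≡ 8 (mod 92). Using 17⁻¹ = 65: x ≡ 65·8 = 520 = 5·92 + 60, so x = 60.
Check: f(60) = 17·60 + 51 = 1071 = 11·92 + 59 ≡ 59 (mod 92).

60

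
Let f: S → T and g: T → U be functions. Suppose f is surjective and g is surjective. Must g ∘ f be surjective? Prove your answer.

surjective

Let c ∈ U. Since g is surjective, there is b ∈ T with g(b) = c. Since f is surjective, there is a ∈ S with f(a) = b.
Then (g ∘ f)(a) = g(b) = c. Thus g ∘ f is surjective.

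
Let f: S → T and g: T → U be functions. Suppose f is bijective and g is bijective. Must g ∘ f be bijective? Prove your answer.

Injectivity: if g(f(s)) = g(f(t)) then f(s) = f(t) (g injective) so s = t (f injective).
Surjectivity: for c ∈ U pick b with g(b) = c, then a with f(a) = b; then (g ∘ f)(a) = c.
Hence g ∘ f is bijective.

bijective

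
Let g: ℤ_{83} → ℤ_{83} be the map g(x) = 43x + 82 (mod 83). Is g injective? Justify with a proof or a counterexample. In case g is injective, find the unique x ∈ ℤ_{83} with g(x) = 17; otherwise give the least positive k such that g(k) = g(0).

12

Recall: g is injective if g(a) = g(b) implies a = b.
Suppose g(a) = g(b) in ℤ_{83}. Then 43a + 82 ≡ 43b + 82 (mod 83), thus 43(a − b) ≡ 0 (mod 83).
Since gcd(43, 83) = 1, 43 is invertible modulo 83, so a − b ≡ 0 (mod 83), i.e. a = b.
Hence g is injective.
We now compute 43⁻¹ mod 83 explicitly. Euclid's algorithm: 83 = 1·43 + 40, 43 = 1·40 + 3, 40 = 13·3 + 1; back-substituting gives 1 = 56·43 − 29·83, so 43⁻¹ ≡ 56 (mod 83).
Since g is injective, we compute g⁻¹(17): solve 43x + 82 ≡ 17 (mod 83), i.e. 43x ≡ 18 (mod 83).
Multiplying by 43⁻¹ = 56 gives x ≡ 56·18 = 1008 = 12·83 + 12 ≡ 12 (mod 83).
Check: g(12) = 43·12 + 82 = 598 = 7·83 + 17 ≡ 17 (mod 83).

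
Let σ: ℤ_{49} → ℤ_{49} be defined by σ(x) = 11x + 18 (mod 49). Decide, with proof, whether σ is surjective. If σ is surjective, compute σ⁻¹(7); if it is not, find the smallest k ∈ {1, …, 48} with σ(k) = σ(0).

48

Since gcd(11, 49) = 1, 11 is invertible modulo 49. Euclid's algorithm: 49 = 4·11 + 5, 11 = 2·5 + 1; back-substituting gives 1 = 9·11 − 2·49, so 11⁻¹ ≡ 9 (mod 49).
For any y ∈ ℤ_{49}, x = 9(y − 18) mod 49 satisfies σ(x) = 11·9(y − 18) + 18 ≡ y (since 11·9 ≡ 1 mod 49). So every y has a preimage.
So σ is surjective.
Since σ is surjective, we find σ⁻¹(7): we need 11x ≡ 7 − 18 ≡ 38 (mod 49). Using 11⁻¹ = 9: x ≡ 9·38 = 342 = 6·49 + 48, so x = 48.
Check: σ(48) = 11·48 + 18 = 546 = 11·49 + 7 ≡ 7 (mod 49).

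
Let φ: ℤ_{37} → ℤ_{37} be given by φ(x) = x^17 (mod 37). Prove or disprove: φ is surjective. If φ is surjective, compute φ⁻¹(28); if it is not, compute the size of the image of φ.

4

Since 37 is prime, the nonzero elements of ℤ_{37} form a cyclic group of order 36.
As gcd(17, 36) = 1, raising to the 17th power is a bijection on this group: if x_1^17 ≡ x_2^17 then (x_1x_2^{−1})^17 = 1, and the only element of order dividing gcd(17, 36) = 1 is 1, so x_1 = x_2.
With φ(0) = 0 this makes φ injective on all of ℤ_{37}, hence bijective (finite equal-size domain and codomain). In particular φ is surjective.
Since φ is surjective, we find the preimage of 28. The inverse of x ↦ x^17 on (ℤ_{37})^× is x ↦ x^17, because 17·17 = 289 = 8·36 + 1 ≡ 1 (mod 36) and x^{36} = 1 for x ≠ 0 (Fermat). So φ⁻¹(28) = 28^17 mod 37.
Repeated squaring mod 37: 28^1 ≡ 28, 28^2 ≡ 28² = 784 ≡ 7, 28^4 ≡ 7² = 49 ≡ 12, 28^8 ≡ 12² = 144 ≡ 33, 28^16 ≡ 33² = 1089 ≡ 16. Since 17 = 16 + 1, 28^17 ≡ 16·28: 16·28 = 448 ≡ 4. So 28^17 ≡ 4 (mod 37).
Hence φ⁻¹(28) = 4.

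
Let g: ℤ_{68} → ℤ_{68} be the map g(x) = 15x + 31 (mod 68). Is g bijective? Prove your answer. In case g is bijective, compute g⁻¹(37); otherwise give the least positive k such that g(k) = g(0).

Recall: injectivity means: for all a, b in the domain, g(a) = g(b) implies a = b.
If g(a) = g(b), then 15a ≡ 15b (mod 68). Because gcd(15, 68) = 1, we may cancel 15 to get a ≡ b (mod 68).
We now compute 15⁻¹ mod 68 explicitly. Euclid's algorithm: 68 = 4·15 + 8, 15 = 1·8 + 7, 8 = 1·7 + 1; back-substituting gives 1 = 59·15 − 13·68, so 15⁻¹ ≡ 59 (mod 68).
Then y ↦ 59(y − 31) is a two-sided inverse to g, so every y ∈ ℤ_{68} has a preimage.
Therefore g is bijective.
Since g is bijective, we compute g⁻¹(37): solve 15x + 31 ≡ 37 (mod 68), i.e. 15x ≡ 6 (mod 68).
Multiplying by 15⁻¹ = 59 gives x ≡ 59·6 = 354 = 5·68 + 14 ≡ 14 (mod 68).
Check: g(14) = 15·14 + 31 = 241 = 3·68 + 37 ≡ 37 (mod 68).

14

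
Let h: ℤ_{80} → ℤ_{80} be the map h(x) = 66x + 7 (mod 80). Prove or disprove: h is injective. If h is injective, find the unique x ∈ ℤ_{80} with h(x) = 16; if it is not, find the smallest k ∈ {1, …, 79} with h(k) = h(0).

Recall: injectivity means: for all u, v in the domain, h(u) = h(v) implies u = v.
We have gcd(66, 80) = 2 > 1. Taking u = 0 and v = 40: h(0) = 7 and h(40) = 66·40 + 7 = 2647 ≡ 7 (mod 80).
So h(0) = h(40) while 0 ≠ 40, thus h is not injective.
Since h is not injective, we find the least positive k with h(k) = h(0): this means 66k ≡ 0 (mod 80), i.e. 80 ∣ 66k. Since gcd(66, 80) = 2, dividing through by 2 this holds exactly when 40 ∣ 33k, and as gcd(33, 40) = 1, exactly when 40 ∣ k.
The smallest positive such k is 40.

40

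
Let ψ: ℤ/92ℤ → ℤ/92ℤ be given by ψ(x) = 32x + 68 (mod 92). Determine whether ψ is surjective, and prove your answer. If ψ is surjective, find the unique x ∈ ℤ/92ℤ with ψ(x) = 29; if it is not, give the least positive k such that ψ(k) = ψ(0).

23

Recall: ψ is surjective if every y in the codomain equals ψ(x) for some x in the domain.
Since gcd(32, 92) = 4, we have 32x ≡ 0 (mod 4) for all x, so ψ(x) ≡ 0 (mod 4).
But 1 ≢ 0 (mod 4), so 1 ∈ ℤ/92ℤ has no preimage. So ψ is not surjective.
Since ψ is not surjective, we find the least positive k with ψ(k) = ψ(0): this means 32k ≡ 0 (mod 92), i.e. 92 ∣ 32k. Since gcd(32, 92) = 4, dividing through by 4 this holds exactly when 23 ∣ 8k, and as gcd(8, 23) = 1, exactly when 23 ∣ k.
The smallest positive such k is 23.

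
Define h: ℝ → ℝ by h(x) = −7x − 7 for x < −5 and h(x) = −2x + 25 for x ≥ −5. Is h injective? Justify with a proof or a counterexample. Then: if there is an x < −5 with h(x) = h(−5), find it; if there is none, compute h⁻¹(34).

-6

Both pieces are strictly decreasing (slopes −7 and −2), so each is injective on its own interval.
The left piece maps (−∞, −5) onto (28, ∞); the right piece maps [−5, ∞) onto (−∞, 35].
These images overlap. In particular h(−5) = 35 (right piece), and solving −7x − 7 = 35 on the left piece gives x = −6 < −5.
So h(−6) = h(−5) with −6 ≠ −5, and h is not injective. This x = −6 is the requested value below −5.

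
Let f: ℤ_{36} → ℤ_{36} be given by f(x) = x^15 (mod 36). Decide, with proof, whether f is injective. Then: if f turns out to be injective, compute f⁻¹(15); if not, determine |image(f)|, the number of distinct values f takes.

9

f(0) = 0^15 = 0.
f(6): Repeated squaring mod 36: 6^1 ≡ 6, 6^2 ≡ 6² = 36 ≡ 0, 6^4 ≡ 0² = 0, 6^8 ≡ 0² = 0. Since 15 = 8 + 4 + 2 + 1, 6^15 ≡ 0·0·0·6: 0·0 = 0, then 0·0 = 0, then 0·6 = 0. So 6^15 ≡ 0 (mod 36).
So f(0) = f(6) = 0 while 0 ≠ 6, thus f is not injective.
Since f is not injective, we determine |image(f)|. Computing x^15 mod 36 for each x (by repeated squaring, reducing mod 36 at every step), the values f(0), f(1), …, f(35) are: 0, 1, 8, 27, 28, 17, 0, 19, 8, 9, 28, 35, 0, 1, 8, 27, 28, 17, 0, 19, 8, 9, 28, 35, 0, 1, 8, 27, 28, 17, 0, 19, 8, 9, 28, 35.
The distinct values are {0, 1, 8, 9, 17, 19, 27, 28, 35}; there are 9 of them.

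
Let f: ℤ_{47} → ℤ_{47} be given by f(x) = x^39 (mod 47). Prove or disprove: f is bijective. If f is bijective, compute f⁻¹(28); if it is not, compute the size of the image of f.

12

Since 47 is prime, the nonzero elements of ℤ_{47} form a cyclic group of order 46.
As gcd(39, 46) = 1, raising to the 39th power is a bijection on this group: if s^39 ≡ t^39 then (st^{−1})^39 = 1, and the only element of order dividing gcd(39, 46) = 1 is 1, so s = t.
With f(0) = 0 this makes f injective on all of ℤ_{47}, hence bijective (finite equal-size domain and codomain). In particular f is bijective.
Since f is bijective, we find the preimage of 28. The inverse of x ↦ x^39 on (ℤ_{47})^× is x ↦ x^13, because 39·13 = 507 = 11·46 + 1 ≡ 1 (mod 46) and x^{46} = 1 for x ≠ 0 (Fermat). So f⁻¹(28) = 28^13 mod 47.
Repeated squaring mod 47: 28^1 ≡ 28, 28^2 ≡ 28² = 784 ≡ 32, 28^4 ≡ 32² = 1024 ≡ 37, 28^8 ≡ 37² = 1369 ≡ 6. Since 13 = 8 + 4 + 1, 28^13 ≡ 6·37·28: 6·37 = 222 ≡ 34, then 34·28 = 952 ≡ 12. So 28^13 ≡ 12 (mod 47).
Hence f⁻¹(28) = 12.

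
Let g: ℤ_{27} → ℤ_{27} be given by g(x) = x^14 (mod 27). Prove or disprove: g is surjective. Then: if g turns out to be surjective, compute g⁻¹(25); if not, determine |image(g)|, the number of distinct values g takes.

10

g(0) = 0^14 = 0.
g(3): Repeated squaring mod 27: 3^1 ≡ 3, 3^2 ≡ 3² = 9, 3^4 ≡ 9² = 81 ≡ 0, 3^8 ≡ 0² = 0. Since 14 = 8 + 4 + 2, 3^14 ≡ 0·0·9: 0·0 = 0, then 0·9 = 0. So 3^14 ≡ 0 (mod 27).
So g(0) = g(3) = 0 while 0 ≠ 3, thus g is not injective.
A non-injective map from the 27-element set ℤ_{27} to itself takes at most 26 distinct values, so it cannot be surjective. So g is not surjective.
Since g is not surjective, we determine |image(g)|. Computing x^14 mod 27 for each x (by repeated squaring, reducing mod 27 at every step), the values g(0), g(1), …, g(26) are: 0, 1, 22, 0, 25, 7, 0, 13, 10, 0, 19, 4, 0, 16, 16, 0, 4, 19, 0, 10, 13, 0, 7, 25, 0, 22, 1.
The distinct values are {0, 1, 4, 7, 10, 13, 16, 19, 22, 25}; there are 10 of them.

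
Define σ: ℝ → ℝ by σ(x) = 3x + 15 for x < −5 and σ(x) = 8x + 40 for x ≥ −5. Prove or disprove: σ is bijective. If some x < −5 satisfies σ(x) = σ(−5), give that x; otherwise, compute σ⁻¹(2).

-19/4

Both pieces are strictly increasing (slopes 3 and 8), so each is injective on its own interval.
The left piece maps (−∞, −5) onto (−∞, 0); the right piece maps [−5, ∞) onto [0, ∞).
Since 0 = 0, the images partition ℝ: σ is injective and surjective, hence bijective.
Because the two images are disjoint, no x < −5 has σ(x) = σ(−5), so we compute σ⁻¹(2): 2 lies in [0, ∞), so solve 8x + 40 = 2: x = (2 − 40)/8 = −19/4.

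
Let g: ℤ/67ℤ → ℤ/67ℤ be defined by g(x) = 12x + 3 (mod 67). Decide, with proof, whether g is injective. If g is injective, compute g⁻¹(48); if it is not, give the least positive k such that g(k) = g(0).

54

Recall that g is injective if g(u) = g(v) implies u = v.
Suppose g(u) = g(v) in ℤ/67ℤ. Then 12u + 3 ≡ 12v + 3 (mod 67), so 12(u − v) ≡ 0 (mod 67).
Since gcd(12, 67) = 1, 12 is invertible modulo 67, so u − v ≡ 0 (mod 67), i.e. u = v.
So g is injective.
We now compute 12⁻¹ mod 67 explicitly. Euclid's algorithm: 67 = 5·12 + 7, 12 = 1·7 + 5, 7 = 1·5 + 2, 5 = 2·2 + 1; back-substituting gives 1 = 28·12 − 5·67, so 12⁻¹ ≡ 28 (mod 67).
Since g is injective, we find g⁻¹(48): we need 12x ≡ 48 − 3 ≡ 45 (mod 67). Using 12⁻¹ = 28: x ≡ 28·45 = 1260 = 18·67 + 54, so x = 54.
Check: g(54) = 12·54 + 3 = 651 = 9·67 + 48 ≡ 48 (mod 67).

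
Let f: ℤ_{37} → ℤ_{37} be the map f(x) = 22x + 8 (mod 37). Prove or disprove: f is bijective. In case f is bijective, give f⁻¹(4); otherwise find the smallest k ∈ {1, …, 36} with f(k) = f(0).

20

If f(u) = f(v), then 22u ≡ 22v (mod 37). Because gcd(22, 37) = 1, we may cancel 22 to get u ≡ v (mod 37).
We now compute 22⁻¹ mod 37 explicitly. Euclid's algorithm: 37 = 1·22 + 15, 22 = 1·15 + 7, 15 = 2·7 + 1; back-substituting gives 1 = 32·22 − 19·37, so 22⁻¹ ≡ 32 (mod 37).
Then y ↦ 32(y − 8) is a two-sided inverse to f, so every y ∈ ℤ_{37} has a preimage.
Thus f is bijective.
Since f is bijective, we compute f⁻¹(4): solve 22x + 8 ≡ 4 (mod 37), i.e. 22x ≡ 33 (mod 37).
Multiplying by 22⁻¹ = 32 gives x ≡ 32·33 = 1056 = 28·37 + 20 ≡ 20 (mod 37).
Check: f(20) = 22·20 + 8 = 448 = 12·37 + 4 ≡ 4 (mod 37).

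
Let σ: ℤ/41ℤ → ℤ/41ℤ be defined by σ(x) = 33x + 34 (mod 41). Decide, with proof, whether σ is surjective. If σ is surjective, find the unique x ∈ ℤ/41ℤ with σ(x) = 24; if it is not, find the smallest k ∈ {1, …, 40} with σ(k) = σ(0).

By definition, surjectivity means every element of the codomain has a preimage under σ.
Since gcd(33, 41) = 1, 33 is invertible modulo 41. Euclid's algorithm: 41 = 1·33 + 8, 33 = 4·8 + 1; back-substituting gives 1 = 5·33 − 4·41, so 33⁻¹ ≡ 5 (mod 41).
Then y ↦ 5(y − 34) is a two-sided inverse to σ, so every y ∈ ℤ/41ℤ has a preimage.
Thus σ is surjective.
Since σ is surjective, we compute σ⁻¹(24): solve 33x + 34 ≡ 24 (mod 41), i.e. 33x ≡ 31 (mod 41).
Multiplying by 33⁻¹ = 5 gives x ≡ 5·31 = 155 = 3·41 + 32 ≡ 32 (mod 41).
Check: σ(32) = 33·32 + 34 = 1090 = 26·41 + 24 ≡ 24 (mod 41).

32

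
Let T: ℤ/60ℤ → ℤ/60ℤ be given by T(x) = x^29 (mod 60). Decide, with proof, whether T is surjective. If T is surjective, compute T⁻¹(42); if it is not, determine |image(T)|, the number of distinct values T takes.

45

T(0) = 0^29 = 0.
T(30): Repeated squaring mod 60: 30^1 ≡ 30, 30^2 ≡ 30² = 900 ≡ 0, 30^4 ≡ 0² = 0, 30^8 ≡ 0² = 0, 30^16 ≡ 0² = 0. Since 29 = 16 + 8 + 4 + 1, 30^29 ≡ 0·0·0·30: 0·0 = 0, then 0·0 = 0, then 0·30 = 0. So 30^29 ≡ 0 (mod 60).
So T(0) = T(30) = 0 while 0 ≠ 30, therefore T is not injective.
A non-injective map from the 60-element set ℤ/60ℤ to itself takes at most 59 distinct values, so it cannot be surjective. Thus T is not surjective.
Since T is not surjective, we determine |image(T)|. Computing x^29 mod 60 for each x (by repeated squaring, reducing mod 60 at every step), the values T(0), T(1), …, T(59) are: 0, 1, 32, 3, 4, 5, 36, 7, 8, 9, 40, 11, 12, 13, 44, 15, 16, 17, 48, 19, 20, 21, 52, 23, 24, 25, 56, 27, 28, 29, 0, 31, 32, 33, 4, 35, 36, 37, 8, 39, 40, 41, 12, 43, 44, 45, 16, 47, 48, 49, 20, 51, 52, 53, 24, 55, 56, 57, 28, 59.
The distinct values are {0, 1, 3, 4, 5, 7, 8, 9, 11, 12, 13, 15, 16, 17, 19, 20, 21, 23, 24, 25, 27, 28, 29, 31, 32, 33, 35, 36, 37, 39, 40, 41, 43, 44, 45, 47, 48, 49, 51, 52, 53, 55, 56, 57, 59}; there are 45 of them.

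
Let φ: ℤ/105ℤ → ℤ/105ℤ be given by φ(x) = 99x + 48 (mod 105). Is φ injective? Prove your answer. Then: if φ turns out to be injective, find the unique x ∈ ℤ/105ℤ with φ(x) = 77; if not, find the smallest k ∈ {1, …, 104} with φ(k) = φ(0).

35

We have gcd(99, 105) = 3 > 1. Taking a = 0 and b = 35: φ(0) = 48 and φ(35) = 99·35 + 48 = 3513 ≡ 48 (mod 105).
So φ(0) = φ(35) while 0 ≠ 35, hence φ is not injective.
Since φ is not injective, we find the least positive k with φ(k) = φ(0): this means 99k ≡ 0 (mod 105), i.e. 105 ∣ 99k. Since gcd(99, 105) = 3, dividing through by 3 this holds exactly when 35 ∣ 33k, and as gcd(33, 35) = 1, exactly when 35 ∣ k.
The smallest positive such k is 35.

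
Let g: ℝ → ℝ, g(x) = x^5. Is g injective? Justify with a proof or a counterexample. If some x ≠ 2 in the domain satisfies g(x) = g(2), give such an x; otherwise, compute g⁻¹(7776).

6

On ℝ, x ↦ x^5 is strictly increasing (since 5 is odd), so g(u) = g(v) forces u = v. Therefore g is injective.
Since x ↦ x^5 is strictly increasing on ℝ, it is injective there, so no x ≠ 2 in the domain has g(x) = g(2). We therefore compute g⁻¹(7776) = 7776^{1/5} = 6 (indeed 6^5 = 7776).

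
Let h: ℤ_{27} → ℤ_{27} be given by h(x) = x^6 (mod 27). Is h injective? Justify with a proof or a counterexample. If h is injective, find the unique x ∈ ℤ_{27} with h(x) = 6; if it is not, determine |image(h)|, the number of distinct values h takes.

h(0) = 0^6 = 0.
h(3): Repeated squaring mod 27: 3^1 ≡ 3, 3^2 ≡ 3² = 9, 3^4 ≡ 9² = 81 ≡ 0. Since 6 = 4 + 2, 3^6 ≡ 0·9: 0·9 = 0. So 3^6 ≡ 0 (mod 27).
So h(0) = h(3) = 0 while 0 ≠ 3, thus h is not injective.
Since h is not injective, we determine |image(h)|. Computing x^6 mod 27 for each x (by repeated squaring, reducing mod 27 at every step), the values h(0), h(1), …, h(26) are: 0, 1, 10, 0, 19, 19, 0, 10, 1, 0, 1, 10, 0, 19, 19, 0, 10, 1, 0, 1, 10, 0, 19, 19, 0, 10, 1.
The distinct values are {0, 1, 10, 19}; there are 4 of them.

4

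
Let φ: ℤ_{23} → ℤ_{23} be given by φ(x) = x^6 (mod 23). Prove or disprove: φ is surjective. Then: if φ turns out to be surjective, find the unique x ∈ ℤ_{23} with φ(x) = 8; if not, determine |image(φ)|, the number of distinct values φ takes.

12

φ(11): Repeated squaring mod 23: 11^1 ≡ 11, 11^2 ≡ 11² = 121 ≡ 6, 11^4 ≡ 6² = 36 ≡ 13. Since 6 = 4 + 2, 11^6 ≡ 13·6: 13·6 = 78 ≡ 9. So 11^6 ≡ 9 (mod 23).
φ(12): Repeated squaring mod 23: 12^1 ≡ 12, 12^2 ≡ 12² = 144 ≡ 6, 12^4 ≡ 6² = 36 ≡ 13. Since 6 = 4 + 2, 12^6 ≡ 13·6: 13·6 = 78 ≡ 9. So 12^6 ≡ 9 (mod 23).
So φ(11) = φ(12) = 9 while 11 ≠ 12, therefore φ is not injective.
A non-injective map from the 23-element set ℤ_{23} to itself takes at most 22 distinct values, so it cannot be surjective. Therefore φ is not surjective.
Since φ is not surjective, we determine |image(φ)|. Computing x^6 mod 23 for each x (by repeated squaring, reducing mod 23 at every step), the values φ(0), φ(1), …, φ(22) are: 0, 1, 18, 16, 2, 8, 12, 4, 13, 3, 6, 9, 9, 6, 3, 13, 4, 12, 8, 2, 16, 18, 1.
The distinct values are {0, 1, 2, 3, 4, 6, 8, 9, 12, 13, 16, 18}; there are 12 of them.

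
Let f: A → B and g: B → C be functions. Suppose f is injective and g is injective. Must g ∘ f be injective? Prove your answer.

Suppose (g ∘ f)(x_1) = (g ∘ f)(x_2), i.e. g(f(x_1)) = g(f(x_2)).
Since g is injective, f(x_1) = f(x_2). Since f is injective, x_1 = x_2. So g ∘ f is injective.

injective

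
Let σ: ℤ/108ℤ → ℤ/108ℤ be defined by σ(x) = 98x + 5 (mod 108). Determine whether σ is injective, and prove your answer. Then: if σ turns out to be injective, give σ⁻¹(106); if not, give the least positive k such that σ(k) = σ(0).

We have gcd(98, 108) = 2 > 1. Taking s = 0 and t = 54: σ(0) = 5 and σ(54) = 98·54 + 5 = 5297 ≡ 5 (mod 108).
So σ(0) = σ(54) while 0 ≠ 54, so σ is not injective.
Since σ is not injective, we find the least positive k with σ(k) = σ(0): this means 98k ≡ 0 (mod 108), i.e. 108 ∣ 98k. Since gcd(98, 108) = 2, dividing through by 2 this holds exactly when 54 ∣ 49k, and as gcd(49, 54) = 1, exactly when 54 ∣ k.
The smallest positive such k is 54.

54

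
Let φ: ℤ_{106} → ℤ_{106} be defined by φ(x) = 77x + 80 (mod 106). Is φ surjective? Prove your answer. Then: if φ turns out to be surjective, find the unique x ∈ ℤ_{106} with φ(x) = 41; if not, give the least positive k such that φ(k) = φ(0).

5

Recall that surjectivity means every element of the codomain has a preimage under φ.
Since gcd(77, 106) = 1, 77 is invertible modulo 106. Euclid's algorithm: 106 = 1·77 + 29, 77 = 2·29 + 19, 29 = 1·19 + 10, 19 = 1·10 + 9, 10 = 1·9 + 1; back-substituting gives 1 = 95·77 − 69·106, so 77⁻¹ ≡ 95 (mod 106).
Then y ↦ 95(y − 80) is a two-sided inverse to φ, so every y ∈ ℤ_{106} has a preimage.
So φ is surjective.
Since φ is surjective, we compute φ⁻¹(41): solve 77x + 80 ≡ 41 (mod 106), i.e. 77x ≡ 67 (mod 106).
Multiplying by 77⁻¹ = 95 gives x ≡ 95·67 = 6365 = 60·106 + 5 ≡ 5 (mod 106).
Check: φ(5) = 77·5 + 80 = 465 = 4·106 + 41 ≡ 41 (mod 106).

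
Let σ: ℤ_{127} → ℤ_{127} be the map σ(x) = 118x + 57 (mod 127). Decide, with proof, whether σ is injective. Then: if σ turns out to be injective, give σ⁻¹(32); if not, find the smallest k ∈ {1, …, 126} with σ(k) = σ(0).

31

Recall: σ is injective when σ(x_1) = σ(x_2) forces x_1 = x_2.
If σ(x_1) = σ(x_2), then 118x_1 ≡ 118x_2 (mod 127). Because gcd(118, 127) = 1, we may cancel 118 to get x_1 ≡ x_2 (mod 127).
Thus σ is injective.
We now compute 118⁻¹ mod 127 explicitly. Euclid's algorithm: 127 = 1·118 + 9, 118 = 13·9 + 1; back-substituting gives 1 = 14·118 − 13·127, so 118⁻¹ ≡ 14 (mod 127).
Since σ is injective, we find σ⁻¹(32): we need 118x ≡ 32 − 57 ≡ 102 (mod 127). Using 118⁻¹ = 14: x ≡ 14·102 = 1428 = 11·127 + 31, so x = 31.
Check: σ(31) = 118·31 + 57 = 3715 = 29·127 + 32 ≡ 32 (mod 127).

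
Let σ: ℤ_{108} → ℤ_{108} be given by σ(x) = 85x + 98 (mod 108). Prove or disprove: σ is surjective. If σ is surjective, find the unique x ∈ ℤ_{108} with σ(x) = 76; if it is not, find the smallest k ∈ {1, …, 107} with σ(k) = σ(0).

62

Since gcd(85, 108) = 1, 85 is invertible modulo 108. Euclid's algorithm: 108 = 1·85 + 23, 85 = 3·23 + 16, 23 = 1·16 + 7, 16 = 2·7 + 2, 7 = 3·2 + 1; back-substituting gives 1 = 61·85 − 48·108, so 85⁻¹ ≡ 61 (mod 108).
For any y ∈ ℤ_{108}, x = 61(y − 98) mod 108 satisfies σ(x) = 85·61(y − 98) + 98 ≡ y (since 85·61 ≡ 1 mod 108). So every y has a preimage.
Hence σ is surjective.
Since σ is surjective, we find σ⁻¹(76): we need 85x ≡ 76 − 98 ≡ 86 (mod 108). Using 85⁻¹ = 61: x ≡ 61·86 = 5246 = 48·108 + 62, so x = 62.
Check: σ(62) = 85·62 + 98 = 5368 = 49·108 + 76 ≡ 76 (mod 108).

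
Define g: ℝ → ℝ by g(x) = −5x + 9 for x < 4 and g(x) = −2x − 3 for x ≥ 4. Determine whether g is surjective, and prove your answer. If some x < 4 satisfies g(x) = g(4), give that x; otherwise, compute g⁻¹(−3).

Both pieces are strictly decreasing (slopes −5 and −2), so each is injective on its own interval.
The left piece maps (−∞, 4) onto (−11, ∞); the right piece maps [4, ∞) onto (−∞, −11].
These images together cover ℝ, so g is surjective.
Because the two images are disjoint, no x < 4 has g(x) = g(4), so we compute g⁻¹(−3): −3 lies in (−11, ∞), so solve −5x + 9 = −3: x = (−3 − 9)/(−5) = 12/5.

12/5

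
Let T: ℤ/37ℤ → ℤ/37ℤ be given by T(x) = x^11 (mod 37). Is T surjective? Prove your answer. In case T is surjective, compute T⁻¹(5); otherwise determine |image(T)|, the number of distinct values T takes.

Since 37 is prime, the nonzero elements of ℤ/37ℤ form a cyclic group of order 36.
As gcd(11, 36) = 1, raising to the 11th power is a bijection on this group: if s^11 ≡ t^11 then (st^{−1})^11 = 1, and the only element of order dividing gcd(11, 36) = 1 is 1, so s = t.
With T(0) = 0 this makes T injective on all of ℤ/37ℤ, hence bijective (finite equal-size domain and codomain). In particular T is surjective.
Since T is surjective, we find the preimage of 5. The inverse of x ↦ x^11 on (ℤ/37ℤ)^× is x ↦ x^23, because 11·23 = 253 = 7·36 + 1 ≡ 1 (mod 36) and x^{36} = 1 for x ≠ 0 (Fermat). So T⁻¹(5) = 5^23 mod 37.
Repeated squaring mod 37: 5^1 ≡ 5, 5^2 ≡ 5² = 25, 5^4 ≡ 25² = 625 ≡ 33, 5^8 ≡ 33² = 1089 ≡ 16, 5^16 ≡ 16² = 256 ≡ 34. Since 23 = 16 + 4 + 2 + 1, 5^23 ≡ 34·33·25·5: 34·33 = 1122 ≡ 12, then 12·25 = 300 ≡ 4, then 4·5 = 20. So 5^23 ≡ 20 (mod 37).
Hence T⁻¹(5) = 20.

20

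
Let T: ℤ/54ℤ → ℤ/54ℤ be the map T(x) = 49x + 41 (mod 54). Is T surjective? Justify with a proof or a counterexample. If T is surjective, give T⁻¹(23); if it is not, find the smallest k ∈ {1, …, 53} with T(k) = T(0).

Since gcd(49, 54) = 1, 49 is invertible modulo 54. Euclid's algorithm: 54 = 1·49 + 5, 49 = 9·5 + 4, 5 = 1·4 + 1; back-substituting gives 1 = 43·49 − 39·54, so 49⁻¹ ≡ 43 (mod 54).
For any y ∈ ℤ/54ℤ, x = 43(y − 41) mod 54 satisfies T(x) = 49·43(y − 41) + 41 ≡ y (since 49·43 ≡ 1 mod 54). So every y has a preimage.
Thus T is surjective.
Since T is surjective, we compute T⁻¹(23): solve 49x + 41 ≡ 23 (mod 54), i.e. 49x ≡ 36 (mod 54).
Multiplying by 49⁻¹ = 43 gives x ≡ 43·36 = 1548 = 28·54 + 36 ≡ 36 (mod 54).
Check: T(36) = 49·36 + 41 = 1805 = 33·54 + 23 ≡ 23 (mod 54).

36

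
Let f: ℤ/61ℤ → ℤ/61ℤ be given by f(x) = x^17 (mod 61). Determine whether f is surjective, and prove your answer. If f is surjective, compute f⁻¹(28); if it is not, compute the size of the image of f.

8

Since 61 is prime, the nonzero elements of ℤ/61ℤ form a cyclic group of order 60.
As gcd(17, 60) = 1, raising to the 17th power is a bijection on this group: if u^17 ≡ v^17 then (uv^{−1})^17 = 1, and the only element of order dividing gcd(17, 60) = 1 is 1, so u = v.
With f(0) = 0 this makes f injective on all of ℤ/61ℤ, hence bijective (finite equal-size domain and codomain). In particular f is surjective.
Since f is surjective, we find the preimage of 28. The inverse of x ↦ x^17 on (ℤ/61ℤ)^× is x ↦ x^53, because 17·53 = 901 = 15·60 + 1 ≡ 1 (mod 60) and x^{60} = 1 for x ≠ 0 (Fermat). So f⁻¹(28) = 28^53 mod 61.
Repeated squaring mod 61: 28^1 ≡ 28, 28^2 ≡ 28² = 784 ≡ 52, 28^4 ≡ 52² = 2704 ≡ 20, 28^8 ≡ 20² = 400 ≡ 34, 28^16 ≡ 34² = 1156 ≡ 58, 28^32 ≡ 58² = 3364 ≡ 9. Since 53 = 32 + 16 + 4 + 1, 28^53 ≡ 9·58·20·28: 9·58 = 522 ≡ 34, then 34·20 = 680 ≡ 9, then 9·28 = 252 ≡ 8. So 28^53 ≡ 8 (mod 61).
Hence f⁻¹(28) = 8.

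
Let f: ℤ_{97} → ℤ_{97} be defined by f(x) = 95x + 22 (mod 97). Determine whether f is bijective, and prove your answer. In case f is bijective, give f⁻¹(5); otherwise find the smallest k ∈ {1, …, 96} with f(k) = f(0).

57

If f(x_1) = f(x_2), then 95x_1 ≡ 95x_2 (mod 97). Because gcd(95, 97) = 1, we may cancel 95 to get x_1 ≡ x_2 (mod 97).
We now compute 95⁻¹ mod 97 explicitly. Euclid's algorithm: 97 = 1·95 + 2, 95 = 47·2 + 1; back-substituting gives 1 = 48·95 − 47·97, so 95⁻¹ ≡ 48 (mod 97).
For any y ∈ ℤ_{97}, x = 48(y − 22) mod 97 satisfies f(x) = 95·48(y − 22) + 22 ≡ y (since 95·48 ≡ 1 mod 97). So every y has a preimage.
Thus f is bijective.
Since f is bijective, we find f⁻¹(5): we need 95x ≡ 5 − 22 ≡ 80 (mod 97). Using 95⁻¹ = 48: x ≡ 48·80 = 3840 = 39·97 + 57, so x = 57.
Check: f(57) = 95·57 + 22 = 5437 = 56·97 + 5 ≡ 5 (mod 97).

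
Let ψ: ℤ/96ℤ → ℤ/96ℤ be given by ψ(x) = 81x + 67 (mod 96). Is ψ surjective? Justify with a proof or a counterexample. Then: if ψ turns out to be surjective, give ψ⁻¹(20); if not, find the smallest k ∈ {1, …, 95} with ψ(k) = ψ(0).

Since gcd(81, 96) = 3, we have 81x ≡ 0 (mod 3) for all x, so ψ(x) ≡ 1 (mod 3).
But 0 ≢ 1 (mod 3), so 0 ∈ ℤ/96ℤ has no preimage. Hence ψ is not surjective.
Since ψ is not surjective, we find the least positive k with ψ(k) = ψ(0): this means 81k ≡ 0 (mod 96), i.e. 96 ∣ 81k. Since gcd(81, 96) = 3, dividing through by 3 this holds exactly when 32 ∣ 27k, and as gcd(27, 32) = 1, exactly when 32 ∣ k.
The smallest positive such k is 32.

32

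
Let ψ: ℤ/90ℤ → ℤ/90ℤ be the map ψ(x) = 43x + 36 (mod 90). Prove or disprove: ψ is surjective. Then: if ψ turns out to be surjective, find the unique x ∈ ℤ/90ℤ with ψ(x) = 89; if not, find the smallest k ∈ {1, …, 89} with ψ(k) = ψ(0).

Recall that surjectivity means every element of the codomain has a preimage under ψ.
Since gcd(43, 90) = 1, 43 is invertible modulo 90. Euclid's algorithm: 90 = 2·43 + 4, 43 = 10·4 + 3, 4 = 1·3 + 1; back-substituting gives 1 = 67·43 − 32·90, so 43⁻¹ ≡ 67 (mod 90).
Then y ↦ 67(y − 36) is a two-sided inverse to ψ, so every y ∈ ℤ/90ℤ has a preimage.
So ψ is surjective.
Since ψ is surjective, we find ψ⁻¹(89): we need 43x ≡ 89 − 36 ≡ 53 (mod 90). Using 43⁻¹ = 67: x ≡ 67·53 = 3551 = 39·90 + 41, so x = 41.
Check: ψ(41) = 43·41 + 36 = 1799 = 19·90 + 89 ≡ 89 (mod 90).

41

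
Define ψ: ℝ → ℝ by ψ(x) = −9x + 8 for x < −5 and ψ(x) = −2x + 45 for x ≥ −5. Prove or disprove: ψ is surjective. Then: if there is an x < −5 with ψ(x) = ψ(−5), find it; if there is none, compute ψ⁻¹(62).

Both pieces are strictly decreasing (slopes −9 and −2), so each is injective on its own interval.
The left piece maps (−∞, −5) onto (53, ∞); the right piece maps [−5, ∞) onto (−∞, 55].
The union (53, ∞) ∪ (−∞, 55] covers ℝ, so ψ is surjective.
For the follow-up: the images overlap, so an x < −5 with ψ(x) = ψ(−5) exists. ψ(−5) = 55; solving −9x + 8 = 55 for x < −5 gives x = (55 − 8)/(−9) = −47/9.

-47/9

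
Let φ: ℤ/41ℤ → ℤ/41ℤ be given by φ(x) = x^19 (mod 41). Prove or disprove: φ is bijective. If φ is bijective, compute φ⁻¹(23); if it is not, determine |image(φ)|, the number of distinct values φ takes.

25

Since 41 is prime, the nonzero elements of ℤ/41ℤ form a cyclic group of order 40.
As gcd(19, 40) = 1, raising to the 19th power is a bijection on this group: if s^19 ≡ t^19 then (st^{−1})^19 = 1, and the only element of order dividing gcd(19, 40) = 1 is 1, so s = t.
With φ(0) = 0 this makes φ injective on all of ℤ/41ℤ, hence bijective (finite equal-size domain and codomain). In particular φ is bijective.
Since φ is bijective, we find the preimage of 23. The inverse of x ↦ x^19 on (ℤ/41ℤ)^× is x ↦ x^19, because 19·19 = 361 = 9·40 + 1 ≡ 1 (mod 40) and x^{40} = 1 for x ≠ 0 (Fermat). So φ⁻¹(23) = 23^19 mod 41.
Repeated squaring mod 41: 23^1 ≡ 23, 23^2 ≡ 23² = 529 ≡ 37, 23^4 ≡ 37² = 1369 ≡ 16, 23^8 ≡ 16² = 256 ≡ 10, 23^16 ≡ 10² = 100 ≡ 18. Since 19 = 16 + 2 + 1, 23^19 ≡ 18·37·23: 18·37 = 666 ≡ 10, then 10·23 = 230 ≡ 25. So 23^19 ≡ 25 (mod 41).
Hence φ⁻¹(23) = 25.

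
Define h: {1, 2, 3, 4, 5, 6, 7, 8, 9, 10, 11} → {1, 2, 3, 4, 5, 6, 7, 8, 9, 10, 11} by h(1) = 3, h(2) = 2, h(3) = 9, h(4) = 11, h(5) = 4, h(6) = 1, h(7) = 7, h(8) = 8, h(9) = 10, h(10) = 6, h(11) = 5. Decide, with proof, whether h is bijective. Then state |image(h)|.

11

The values 3, 2, 9, 11, 4, 1, 7, 8, 10, 6, 5 are a permutation of {1, 2, 3, 4, 5, 6, 7, 8, 9, 10, 11}: each element appears exactly once.
So h is injective and surjective, hence bijective.
The image of h is {1, 2, 3, 4, 5, 6, 7, 8, 9, 10, 11}, which has 11 elements.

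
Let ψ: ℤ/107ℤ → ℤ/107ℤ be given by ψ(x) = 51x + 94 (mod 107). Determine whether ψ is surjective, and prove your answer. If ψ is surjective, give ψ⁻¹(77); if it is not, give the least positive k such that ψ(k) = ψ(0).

Recall that surjectivity means every element of the codomain has a preimage under ψ.
Since gcd(51, 107) = 1, 51 is invertible modulo 107. Euclid's algorithm: 107 = 2·51 + 5, 51 = 10·5 + 1; back-substituting gives 1 = 21·51 − 10·107, so 51⁻¹ ≡ 21 (mod 107).
Then y ↦ 21(y − 94) is a two-sided inverse to ψ, so every y ∈ ℤ/107ℤ has a preimage.
Hence ψ is surjective.
Since ψ is surjective, we find ψ⁻¹(77): we need 51x ≡ 77 − 94 ≡ 90 (mod 107). Using 51⁻¹ = 21: x ≡ 21·90 = 1890 = 17·107 + 71, so x = 71.
Check: ψ(71) = 51·71 + 94 = 3715 = 34·107 + 77 ≡ 77 (mod 107).

71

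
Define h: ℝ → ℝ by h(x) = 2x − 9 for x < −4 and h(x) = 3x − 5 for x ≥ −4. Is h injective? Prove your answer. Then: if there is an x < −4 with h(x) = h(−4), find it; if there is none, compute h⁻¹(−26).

-17/2

Both pieces are strictly increasing (slopes 2 and 3), so each is injective on its own interval.
The left piece maps (−∞, −4) onto (−∞, −17); the right piece maps [−4, ∞) onto [−17, ∞).
These images are disjoint, so no value is attained by both pieces. Thus h is injective.
Because the two images are disjoint, no x < −4 has h(x) = h(−4), so we compute h⁻¹(−26): −26 lies in (−∞, −17), so solve 2x − 9 = −26: x = (−26 + 9)/2 = −17/2.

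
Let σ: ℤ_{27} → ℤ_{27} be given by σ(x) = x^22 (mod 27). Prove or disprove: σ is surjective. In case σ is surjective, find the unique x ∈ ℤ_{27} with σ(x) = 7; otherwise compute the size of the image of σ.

10

σ(0) = 0^22 = 0.
σ(3): Repeated squaring mod 27: 3^1 ≡ 3, 3^2 ≡ 3² = 9, 3^4 ≡ 9² = 81 ≡ 0, 3^8 ≡ 0² = 0, 3^16 ≡ 0² = 0. Since 22 = 16 + 4 + 2, 3^22 ≡ 0·0·9: 0·0 = 0, then 0·9 = 0. So 3^22 ≡ 0 (mod 27).
So σ(0) = σ(3) = 0 while 0 ≠ 3, so σ is not injective.
A non-injective map from the 27-element set ℤ_{27} to itself takes at most 26 distinct values, so it cannot be surjective. Therefore σ is not surjective.
Since σ is not surjective, we determine |image(σ)|. Computing x^22 mod 27 for each x (by repeated squaring, reducing mod 27 at every step), the values σ(0), σ(1), …, σ(26) are: 0, 1, 16, 0, 13, 4, 0, 25, 19, 0, 10, 7, 0, 22, 22, 0, 7, 10, 0, 19, 25, 0, 4, 13, 0, 16, 1.
The distinct values are {0, 1, 4, 7, 10, 13, 16, 19, 22, 25}; there are 10 of them.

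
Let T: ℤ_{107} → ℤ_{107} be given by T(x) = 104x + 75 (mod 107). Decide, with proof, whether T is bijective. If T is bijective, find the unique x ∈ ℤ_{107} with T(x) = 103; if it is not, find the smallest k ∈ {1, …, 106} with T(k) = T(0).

62

Suppose T(a) = T(b) in ℤ_{107}. Then 104a + 75 ≡ 104b + 75 (mod 107), thus 104(a − b) ≡ 0 (mod 107).
Since gcd(104, 107) = 1, 104 is invertible modulo 107, thus a − b ≡ 0 (mod 107), i.e. a = b.
We now compute 104⁻¹ mod 107 explicitly. Euclid's algorithm: 107 = 1·104 + 3, 104 = 34·3 + 2, 3 = 1·2 + 1; back-substituting gives 1 = 71·104 − 69·107, so 104⁻¹ ≡ 71 (mod 107).
Then y ↦ 71(y − 75) is a two-sided inverse to T, so every y ∈ ℤ_{107} has a preimage.
Hence T is bijective.
Since T is bijective, we compute T⁻¹(103): solve 104x + 75 ≡ 103 (mod 107), i.e. 104x ≡ 28 (mod 107).
Multiplying by 104⁻¹ = 71 gives x ≡ 71·28 = 1988 = 18·107 + 62 ≡ 62 (mod 107).
Check: T(62) = 104·62 + 75 = 6523 = 60·107 + 103 ≡ 103 (mod 107).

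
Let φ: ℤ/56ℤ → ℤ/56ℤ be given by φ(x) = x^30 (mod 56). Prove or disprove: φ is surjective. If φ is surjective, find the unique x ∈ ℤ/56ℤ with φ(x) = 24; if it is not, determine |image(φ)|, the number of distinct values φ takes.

φ(1) = 1^30 = 1.
φ(3): Repeated squaring mod 56: 3^1 ≡ 3, 3^2 ≡ 3² = 9, 3^4 ≡ 9² = 81 ≡ 25, 3^8 ≡ 25² = 625 ≡ 9, 3^16 ≡ 9² = 81 ≡ 25. Since 30 = 16 + 8 + 4 + 2, 3^30 ≡ 25·9·25·9: 25·9 = 225 ≡ 1, then 1·25 = 25, then 25·9 = 225 ≡ 1. So 3^30 ≡ 1 (mod 56).
So φ(1) = φ(3) = 1 while 1 ≠ 3, so φ is not injective.
A non-injective map from the 56-element set ℤ/56ℤ to itself takes at most 55 distinct values, so it cannot be surjective. Therefore φ is not surjective.
Since φ is not surjective, we determine |image(φ)|. Computing x^30 mod 56 for each x (by repeated squaring, reducing mod 56 at every step), the values φ(0), φ(1), …, φ(55) are: 0, 1, 8, 1, 8, 1, 8, 49, 8, 1, 8, 1, 8, 1, 0, 1, 8, 1, 8, 1, 8, 49, 8, 1, 8, 1, 8, 1, 0, 1, 8, 1, 8, 1, 8, 49, 8, 1, 8, 1, 8, 1, 0, 1, 8, 1, 8, 1, 8, 49, 8, 1, 8, 1, 8, 1.
The distinct values are {0, 1, 8, 49}; there are 4 of them.

4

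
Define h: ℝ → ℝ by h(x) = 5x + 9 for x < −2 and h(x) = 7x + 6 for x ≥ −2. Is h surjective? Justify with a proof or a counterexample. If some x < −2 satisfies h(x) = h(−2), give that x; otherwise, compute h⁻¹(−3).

-17/5

Both pieces are strictly increasing (slopes 5 and 7), so each is injective on its own interval.
The left piece maps (−∞, −2) onto (−∞, −1); the right piece maps [−2, ∞) onto [−8, ∞).
The union (−∞, −1) ∪ [−8, ∞) covers ℝ, so h is surjective.
For the follow-up: the images overlap, so an x < −2 with h(x) = h(−2) exists. h(−2) = −8; solving 5x + 9 = −8 for x < −2 gives x = (−8 − 9)/5 = −17/5.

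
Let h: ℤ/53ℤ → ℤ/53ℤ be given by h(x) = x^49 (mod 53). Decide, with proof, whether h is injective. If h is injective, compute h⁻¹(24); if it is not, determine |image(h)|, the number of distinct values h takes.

Since 53 is prime, the nonzero elements of ℤ/53ℤ form a cyclic group of order 52.
As gcd(49, 52) = 1, raising to the 49th power is a bijection on this group: if s^49 ≡ t^49 then (st^{−1})^49 = 1, and the only element of order dividing gcd(49, 52) = 1 is 1, so s = t.
With h(0) = 0 this makes h injective on all of ℤ/53ℤ, hence bijective (finite equal-size domain and codomain). In particular h is injective.
Since h is injective, we find the preimage of 24. The inverse of x ↦ x^49 on (ℤ/53ℤ)^× is x ↦ x^17, because 49·17 = 833 = 16·52 + 1 ≡ 1 (mod 52) and x^{52} = 1 for x ≠ 0 (Fermat). So h⁻¹(24) = 24^17 mod 53.
Repeated squaring mod 53: 24^1 ≡ 24, 24^2 ≡ 24² = 576 ≡ 46, 24^4 ≡ 46² = 2116 ≡ 49, 24^8 ≡ 49² = 2401 ≡ 16, 24^16 ≡ 16² = 256 ≡ 44. Since 17 = 16 + 1, 24^17 ≡ 44·24: 44·24 = 1056 ≡ 49. So 24^17 ≡ 49 (mod 53).
Hence h⁻¹(24) = 49.

49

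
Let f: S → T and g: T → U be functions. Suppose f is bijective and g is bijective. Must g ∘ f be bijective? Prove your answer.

bijective

Injectivity: if g(f(s)) = g(f(t)) then f(s) = f(t) (g injective) so s = t (f injective).
Surjectivity: for c ∈ U pick b with g(b) = c, then a with f(a) = b; then (g ∘ f)(a) = c.
So g ∘ f is bijective.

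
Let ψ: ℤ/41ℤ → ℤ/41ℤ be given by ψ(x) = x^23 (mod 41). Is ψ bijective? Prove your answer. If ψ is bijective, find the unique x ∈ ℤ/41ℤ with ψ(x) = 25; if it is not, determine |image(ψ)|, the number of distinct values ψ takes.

31

Since 41 is prime, the nonzero elements of ℤ/41ℤ form a cyclic group of order 40.
As gcd(23, 40) = 1, raising to the 23rd power is a bijection on this group: if s^23 ≡ t^23 then (st^{−1})^23 = 1, and the only element of order dividing gcd(23, 40) = 1 is 1, so s = t.
With ψ(0) = 0 this makes ψ injective on all of ℤ/41ℤ, hence bijective (finite equal-size domain and codomain). In particular ψ is bijective.
Since ψ is bijective, we find the preimage of 25. The inverse of x ↦ x^23 on (ℤ/41ℤ)^× is x ↦ x^7, because 23·7 = 161 = 4·40 + 1 ≡ 1 (mod 40) and x^{40} = 1 for x ≠ 0 (Fermat). So ψ⁻¹(25) = 25^7 mod 41.
Repeated squaring mod 41: 25^1 ≡ 25, 25^2 ≡ 25² = 625 ≡ 10, 25^4 ≡ 10² = 100 ≡ 18. Since 7 = 4 + 2 + 1, 25^7 ≡ 18·10·25: 18·10 = 180 ≡ 16, then 16·25 = 400 ≡ 31. So 25^7 ≡ 31 (mod 41).
Hence ψ⁻¹(25) = 31.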